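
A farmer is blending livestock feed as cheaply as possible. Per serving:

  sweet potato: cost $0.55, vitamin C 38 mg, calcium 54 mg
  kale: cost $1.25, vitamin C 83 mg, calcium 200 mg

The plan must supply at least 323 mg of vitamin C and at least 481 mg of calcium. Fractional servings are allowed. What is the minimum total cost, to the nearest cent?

sweet potato only: max(323/38, 481/54) = 8.907 servings → $4.90.
kale only: max(323/83, 481/200) = 3.892 servings → $4.86.
sweet potato + kale with both tight: 7.914 servings and 0.2681 servings → $4.69.
Cheapest feasible corner: $4.69.

$4.69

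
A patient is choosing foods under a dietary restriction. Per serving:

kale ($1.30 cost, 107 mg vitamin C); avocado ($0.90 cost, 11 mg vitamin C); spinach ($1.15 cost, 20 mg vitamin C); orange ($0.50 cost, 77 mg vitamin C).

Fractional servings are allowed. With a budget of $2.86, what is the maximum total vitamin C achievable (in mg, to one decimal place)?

Vitamin C per dollar: orange 154, kale 82.31, spinach 17.39, avocado 12.22.
With no serving limits, spend the whole cost allowance on orange: $2.86 / $0.50 × 77 mg = 440.4 mg.

440.4 mg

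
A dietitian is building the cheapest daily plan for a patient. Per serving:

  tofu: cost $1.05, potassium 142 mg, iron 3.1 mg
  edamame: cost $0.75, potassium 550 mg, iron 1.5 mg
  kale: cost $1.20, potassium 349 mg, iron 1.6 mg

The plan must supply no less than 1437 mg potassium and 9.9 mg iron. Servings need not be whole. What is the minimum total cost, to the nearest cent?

$3.85

Compare the cost at each extreme point of the feasible region.
tofu only: max(1437/142, 9.9/3.1) = 10.12 servings → $10.63.
edamame only: max(1437/550, 9.9/1.5) = 6.6 servings → $4.95.
kale only: max(1437/349, 9.9/1.6) = 6.188 servings → $7.42.
tofu + edamame with both tight: 2.205 servings and 2.043 servings → $3.85.
tofu + kale with both tight: 1.352 servings and 3.567 servings → $5.70.
edamame + kale: intersection lies outside the first quadrant.
Cheapest feasible corner: $3.85.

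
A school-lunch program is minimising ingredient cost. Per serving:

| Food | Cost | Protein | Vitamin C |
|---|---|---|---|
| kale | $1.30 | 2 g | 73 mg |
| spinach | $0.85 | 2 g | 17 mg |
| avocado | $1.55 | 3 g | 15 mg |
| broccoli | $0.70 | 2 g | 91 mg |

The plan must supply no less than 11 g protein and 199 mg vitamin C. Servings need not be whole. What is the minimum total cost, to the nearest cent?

$3.85

For a min-cost LP with two ≥-constraints, a basic feasible solution has at most two positive variables.
kale only: max(11/2, 199/73) = 5.5 servings → $7.15.
spinach only: max(11/2, 199/17) = 11.71 servings → $9.95.
avocado only: max(11/3, 199/15) = 13.27 servings → $20.56.
broccoli only: max(11/2, 199/91) = 5.5 servings → $3.85.
kale + spinach with both tight: 1.884 servings and 3.616 servings → $5.52.
kale + avocado with both tight: 2.286 servings and 2.143 servings → $6.29.
kale + broccoli with both targets exact would need a negative amount; discard.
spinach + avocado: intersection lies outside the first quadrant.
spinach + broccoli with both tight: 4.074 servings and 1.426 servings → $4.46.
avocado + broccoli with both tight: 2.481 servings and 1.778 servings → $5.09.
So the least-cost plan costs $3.85.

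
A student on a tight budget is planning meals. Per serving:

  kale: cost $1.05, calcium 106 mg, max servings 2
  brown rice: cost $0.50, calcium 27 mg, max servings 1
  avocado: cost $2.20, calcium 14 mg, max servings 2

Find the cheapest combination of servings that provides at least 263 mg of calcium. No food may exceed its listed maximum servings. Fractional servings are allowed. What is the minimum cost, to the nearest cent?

Cost per mg of calcium: kale $0.0099, brown rice $0.0185, avocado $0.1571.
Take 2 servings of kale: +212.0 mg calcium for $2.10 (total $2.10, still need 51.0 mg).
Take 1 serving of brown rice: +27.0 mg calcium for $0.50 (total $2.60, still need 24.0 mg).
Take 1.714 servings of avocado: +24.0 mg calcium for $3.77 (total $6.37, still need 0.0 mg).
Greedy by cheapest-per-mg is optimal for a single linear constraint, so the minimum cost is $6.37.

$6.37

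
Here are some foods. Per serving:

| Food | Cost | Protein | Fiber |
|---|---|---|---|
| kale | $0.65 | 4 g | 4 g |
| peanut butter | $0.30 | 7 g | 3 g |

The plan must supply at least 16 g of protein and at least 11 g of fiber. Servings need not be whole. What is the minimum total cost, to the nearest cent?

$1.10

The cheapest plan sits at a corner of the feasible region — with two constraints it uses at most two foods.
kale only: max(16/4, 11/4) = 4 servings → $2.60.
peanut butter only: max(16/7, 11/3) = 3.667 servings → $1.10.
kale + peanut butter with both tight: 1.812 servings and 1.25 servings → $1.55.
Cheapest feasible corner: $1.10.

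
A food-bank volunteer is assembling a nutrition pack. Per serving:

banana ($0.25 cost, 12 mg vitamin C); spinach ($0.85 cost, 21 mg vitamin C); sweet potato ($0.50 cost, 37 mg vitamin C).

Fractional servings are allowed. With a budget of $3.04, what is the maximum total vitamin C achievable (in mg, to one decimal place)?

225.0 mg

Vitamin C per dollar: sweet potato 74, banana 48, spinach 24.71.
With no serving limits, spend the whole cost allowance on sweet potato: $3.04 / $0.50 × 37 mg = 225.0 mg.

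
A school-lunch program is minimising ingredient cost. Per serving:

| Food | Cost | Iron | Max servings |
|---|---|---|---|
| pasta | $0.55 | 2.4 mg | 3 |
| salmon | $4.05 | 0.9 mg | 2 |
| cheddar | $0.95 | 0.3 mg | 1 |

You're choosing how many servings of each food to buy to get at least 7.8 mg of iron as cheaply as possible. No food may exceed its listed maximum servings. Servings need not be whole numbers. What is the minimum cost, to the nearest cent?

$3.95

Cost per mg of iron: pasta $0.2292, cheddar $3.1667, salmon $4.5000.
Take 3 servings of pasta: +7.2 mg iron for $1.65 (total $1.65, still need 0.6 mg).
Take 1 serving of cheddar: +0.3 mg iron for $0.95 (total $2.60, still need 0.3 mg).
Take 0.3333 servings of salmon: +0.3 mg iron for $1.35 (total $3.95, still need 0.0 mg).
Filling from the cheapest source first is optimal under one linear minimum: $3.95.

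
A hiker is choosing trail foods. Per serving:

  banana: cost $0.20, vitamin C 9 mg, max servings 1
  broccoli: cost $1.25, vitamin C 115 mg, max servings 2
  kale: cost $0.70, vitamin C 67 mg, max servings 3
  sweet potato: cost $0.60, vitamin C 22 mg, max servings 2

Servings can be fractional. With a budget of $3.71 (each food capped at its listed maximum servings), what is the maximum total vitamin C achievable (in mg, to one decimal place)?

349.1 mg

Vitamin C per dollar: kale 95.71, broccoli 92, banana 45, sweet potato 36.67.
Take 3 servings of kale: spends $2.10, +201.0 mg vitamin C (running total 201.0 mg).
Take 1.288 servings of broccoli: spends $1.61, +148.1 mg vitamin C (running total 349.1 mg).
Greedy by best ratio exhausts the cost allowance optimally: 349.1 mg.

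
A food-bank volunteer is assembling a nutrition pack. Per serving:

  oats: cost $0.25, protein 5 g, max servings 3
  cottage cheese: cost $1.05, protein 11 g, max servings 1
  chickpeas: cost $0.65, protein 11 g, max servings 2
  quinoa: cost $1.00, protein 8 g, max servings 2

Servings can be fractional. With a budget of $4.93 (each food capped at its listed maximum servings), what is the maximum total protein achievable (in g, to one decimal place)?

Protein per dollar: oats 20, chickpeas 16.92, cottage cheese 10.48, quinoa 8.
Take 3 servings of oats: spends $0.75, +15.0 g protein (running total 15.0 g).
Take 2 servings of chickpeas: spends $1.30, +22.0 g protein (running total 37.0 g).
Take 1 serving of cottage cheese: spends $1.05, +11.0 g protein (running total 48.0 g).
Take 1.83 servings of quinoa: spends $1.83, +14.6 g protein (running total 62.6 g).
Filling greedily by protein-per-dollar is optimal for one linear limit, giving 62.6 g.

62.6 g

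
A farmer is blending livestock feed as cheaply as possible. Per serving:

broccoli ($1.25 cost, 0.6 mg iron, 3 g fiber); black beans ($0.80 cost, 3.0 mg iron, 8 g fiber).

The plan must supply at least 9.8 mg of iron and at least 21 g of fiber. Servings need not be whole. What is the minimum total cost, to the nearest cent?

This is a tiny linear program; its minimum lies at a vertex of the feasible set. List the vertices and price them.
broccoli only: max(9.8/0.6, 21/3) = 16.33 servings → $20.42.
black beans only: max(9.8/3.0, 21/8) = 3.267 servings → $2.61.
broccoli + black beans: the both-tight solution has a negative serving — not a feasible corner.
Cheapest feasible corner: $2.61.

$2.61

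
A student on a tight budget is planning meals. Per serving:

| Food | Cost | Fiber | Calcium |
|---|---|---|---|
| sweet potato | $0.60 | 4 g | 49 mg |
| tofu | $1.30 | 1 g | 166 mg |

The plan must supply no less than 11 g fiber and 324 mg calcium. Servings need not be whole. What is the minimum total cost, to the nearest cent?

$3.07

A basic optimal solution has at most two foods positive. Try each food alone and each pair with both targets met exactly.
sweet potato only: max(11/4, 324/49) = 6.612 servings → $3.97.
tofu only: max(11/1, 324/166) = 11 servings → $14.30.
sweet potato + tofu with both tight: 2.442 servings and 1.231 servings → $3.07.
Cheapest feasible corner: $3.07.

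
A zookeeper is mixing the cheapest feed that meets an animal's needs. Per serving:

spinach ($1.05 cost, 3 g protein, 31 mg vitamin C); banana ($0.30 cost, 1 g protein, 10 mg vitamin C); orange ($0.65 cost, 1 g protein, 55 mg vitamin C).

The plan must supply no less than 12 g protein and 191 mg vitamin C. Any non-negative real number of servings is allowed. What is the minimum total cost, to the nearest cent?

The cheapest plan sits at a corner of the feasible region — with two constraints it uses at most two foods.
spinach only: max(12/3, 191/31) = 6.161 servings → $6.47.
banana only: max(12/1, 191/10) = 19.1 servings → $5.73.
orange only: max(12/1, 191/55) = 12 servings → $7.80.
spinach + banana with both targets exact would need a negative amount; discard.
spinach + orange with both tight: 3.5 servings and 1.5 servings → $4.65.
banana + orange with both tight: 10.42 servings and 1.578 servings → $4.15.
The minimum over all feasible corners is $4.15.

$4.15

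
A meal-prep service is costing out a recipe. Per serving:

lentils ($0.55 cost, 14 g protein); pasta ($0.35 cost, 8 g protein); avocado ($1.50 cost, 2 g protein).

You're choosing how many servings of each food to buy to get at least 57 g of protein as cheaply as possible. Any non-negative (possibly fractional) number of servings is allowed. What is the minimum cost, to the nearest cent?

Cost per g of protein: lentils $0.0393, pasta $0.0437, avocado $0.7500.
With no serving limits, use only lentils: 57 g / 14 g = 4.071 servings × $0.55 = $2.24.

$2.24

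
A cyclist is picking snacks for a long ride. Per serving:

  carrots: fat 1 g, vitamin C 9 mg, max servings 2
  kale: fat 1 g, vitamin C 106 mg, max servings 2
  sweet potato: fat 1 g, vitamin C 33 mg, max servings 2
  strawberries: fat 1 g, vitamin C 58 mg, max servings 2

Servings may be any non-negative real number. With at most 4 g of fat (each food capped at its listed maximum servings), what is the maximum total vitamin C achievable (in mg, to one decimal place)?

Vitamin C per g fat: kale 106, strawberries 58, sweet potato 33, carrots 9.
Take 2 servings of kale: uses 2 g fat, +212.0 mg vitamin C (running total 212.0 mg).
Take 2 servings of strawberries: uses 2 g fat, +116.0 mg vitamin C (running total 328.0 mg).
Greedy by best ratio exhausts the fat allowance optimally: 328.0 mg.

328.0 mg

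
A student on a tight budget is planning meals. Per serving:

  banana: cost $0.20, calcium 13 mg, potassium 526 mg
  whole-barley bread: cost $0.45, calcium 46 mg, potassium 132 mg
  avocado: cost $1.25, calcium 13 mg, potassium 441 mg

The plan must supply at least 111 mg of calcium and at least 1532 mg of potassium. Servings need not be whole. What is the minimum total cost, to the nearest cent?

Two binding constraints pin down two serving amounts, so the optimal mix uses at most two foods. The candidates are each food alone (scaled to the tighter of calcium/potassium) and each pair with both constraints tight.
banana only: max(111/13, 1532/526) = 8.538 servings → $1.71.
whole-barley bread only: max(111/46, 1532/132) = 11.61 servings → $5.22.
avocado only: max(111/13, 1532/441) = 8.538 servings → $10.67.
banana + whole-barley bread with both tight: 2.483 servings and 1.711 servings → $1.27.
banana + avocado: intersection lies outside the first quadrant.
whole-barley bread + avocado with both tight: 1.564 servings and 3.006 servings → $4.46.
So the least-cost plan costs $1.27.

$1.27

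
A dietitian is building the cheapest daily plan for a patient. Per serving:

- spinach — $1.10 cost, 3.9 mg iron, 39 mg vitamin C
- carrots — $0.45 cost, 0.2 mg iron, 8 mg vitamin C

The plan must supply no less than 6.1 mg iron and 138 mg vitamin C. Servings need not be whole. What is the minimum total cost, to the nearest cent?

Minimising a linear cost over {iron ≥ 6.1, vitamin C ≥ 138, servings ≥ 0} — the optimum is at a vertex, using one or two foods.
spinach only: max(6.1/3.9, 138/39) = 3.538 servings → $3.89.
carrots only: max(6.1/0.2, 138/8) = 30.5 servings → $13.72.
spinach + carrots with both tight: 0.906 servings and 12.83 servings → $6.77.
So the least-cost plan costs $3.89.

$3.89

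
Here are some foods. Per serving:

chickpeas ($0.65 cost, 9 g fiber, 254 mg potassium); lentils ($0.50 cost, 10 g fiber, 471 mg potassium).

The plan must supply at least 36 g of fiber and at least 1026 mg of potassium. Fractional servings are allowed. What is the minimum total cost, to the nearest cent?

Check every corner: each single food scaled to meet both minima, and each pair solved so both constraints bind.
chickpeas only: max(36/9, 1026/254) = 4.039 servings → $2.63.
lentils only: max(36/10, 1026/471) = 3.6 servings → $1.80.
chickpeas + lentils with both tight: 3.941 servings and 0.05297 servings → $2.59.
The minimum over all feasible corners is $1.80.

$1.80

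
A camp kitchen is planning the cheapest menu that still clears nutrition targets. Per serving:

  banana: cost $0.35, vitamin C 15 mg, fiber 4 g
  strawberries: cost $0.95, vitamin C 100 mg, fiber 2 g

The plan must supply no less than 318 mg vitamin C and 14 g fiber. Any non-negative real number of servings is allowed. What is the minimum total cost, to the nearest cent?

Two binding constraints pin down two serving amounts, so the optimal mix uses at most two foods. The candidates are each food alone (scaled to the tighter of vitamin C/fiber) and each pair with both constraints tight.
banana only: max(318/15, 14/4) = 21.2 servings → $7.42.
strawberries only: max(318/100, 14/2) = 7 servings → $6.65.
banana + strawberries with both tight: 2.065 servings and 2.87 servings → $3.45.
The minimum over all feasible corners is $3.45.

$3.45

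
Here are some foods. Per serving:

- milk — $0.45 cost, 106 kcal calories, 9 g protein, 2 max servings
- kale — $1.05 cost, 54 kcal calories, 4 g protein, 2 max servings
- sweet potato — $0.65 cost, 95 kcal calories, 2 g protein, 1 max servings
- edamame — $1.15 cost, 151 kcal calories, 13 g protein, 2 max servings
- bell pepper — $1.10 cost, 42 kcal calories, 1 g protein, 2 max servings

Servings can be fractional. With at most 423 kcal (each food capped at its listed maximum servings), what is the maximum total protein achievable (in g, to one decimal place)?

36.3 g

Protein per kcal: edamame 0.08609, milk 0.08491, kale 0.07407, bell pepper 0.02381, sweet potato 0.02105.
Take 2 servings of edamame: uses 302 kcal, +26.0 g protein (running total 26.0 g).
Take 1.142 servings of milk: uses 121 kcal, +10.3 g protein (running total 36.3 g).
Filling greedily by protein-per-kcal is optimal for one linear limit, giving 36.3 g.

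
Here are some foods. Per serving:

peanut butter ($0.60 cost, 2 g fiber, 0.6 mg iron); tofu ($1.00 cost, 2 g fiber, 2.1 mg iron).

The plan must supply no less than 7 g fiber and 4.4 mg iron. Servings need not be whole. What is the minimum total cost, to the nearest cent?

$2.71

The cheapest plan sits at a corner of the feasible region — with two constraints it uses at most two foods.
peanut butter only: max(7/2, 4.4/0.6) = 7.333 servings → $4.40.
tofu only: max(7/2, 4.4/2.1) = 3.5 servings → $3.50.
peanut butter + tofu with both tight: 1.967 servings and 1.533 servings → $2.71.
Cheapest feasible corner: $2.71.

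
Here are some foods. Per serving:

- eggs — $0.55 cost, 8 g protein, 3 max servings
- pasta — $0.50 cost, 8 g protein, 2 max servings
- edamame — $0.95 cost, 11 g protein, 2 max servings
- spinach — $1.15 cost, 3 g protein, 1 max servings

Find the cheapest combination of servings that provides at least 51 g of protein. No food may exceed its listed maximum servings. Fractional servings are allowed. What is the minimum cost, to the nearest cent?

Cost per g of protein: pasta $0.0625, eggs $0.0688, edamame $0.0864, spinach $0.3833.
Take 2 servings of pasta: +16.0 g protein for $1.00 (total $1.00, still need 35.0 g).
Take 3 servings of eggs: +24.0 g protein for $1.65 (total $2.65, still need 11.0 g).
Take 1 serving of edamame: +11.0 g protein for $0.95 (total $3.60, still need 0.0 g).
Greedy by cheapest-per-g is optimal for a single linear constraint, so the minimum cost is $3.60.

$3.60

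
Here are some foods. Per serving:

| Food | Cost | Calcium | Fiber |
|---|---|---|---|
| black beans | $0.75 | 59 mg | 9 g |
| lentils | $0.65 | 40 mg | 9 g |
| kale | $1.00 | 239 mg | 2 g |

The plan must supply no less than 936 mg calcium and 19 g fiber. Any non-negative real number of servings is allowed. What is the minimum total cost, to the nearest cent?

For a min-cost LP with two ≥-constraints, a basic feasible solution has at most two positive variables.
black beans only: max(936/59, 19/9) = 15.86 servings → $11.90.
lentils only: max(936/40, 19/9) = 23.4 servings → $15.21.
kale only: max(936/239, 19/2) = 9.5 servings → $9.50.
black beans + lentils with both targets exact would need a negative amount; discard.
black beans + kale with both tight: 1.313 servings and 3.592 servings → $4.58.
lentils + kale with both tight: 1.289 servings and 3.701 servings → $4.54.
Cheapest feasible corner: $4.54.

$4.54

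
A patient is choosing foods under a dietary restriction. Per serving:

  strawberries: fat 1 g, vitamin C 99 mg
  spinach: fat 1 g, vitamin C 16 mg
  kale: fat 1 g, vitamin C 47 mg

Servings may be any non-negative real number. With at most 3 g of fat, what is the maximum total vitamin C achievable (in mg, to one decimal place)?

Vitamin C per g fat: strawberries 99, kale 47, spinach 16.
With no serving limits, spend the whole fat allowance on strawberries: 3 g / 1 g × 99 mg = 297.0 mg.

297.0 mg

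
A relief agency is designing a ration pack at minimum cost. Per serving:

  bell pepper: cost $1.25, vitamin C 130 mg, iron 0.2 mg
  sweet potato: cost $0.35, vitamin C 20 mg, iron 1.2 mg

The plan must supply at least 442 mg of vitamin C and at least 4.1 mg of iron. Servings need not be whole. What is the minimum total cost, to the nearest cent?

$4.71

At the optimum either one food covers both requirements or two foods hit both targets exactly; no other combination can be cheaper.
bell pepper only: max(442/130, 4.1/0.2) = 20.5 servings → $25.62.
sweet potato only: max(442/20, 4.1/1.2) = 22.1 servings → $7.74.
bell pepper + sweet potato with both tight: 2.95 servings and 2.925 servings → $4.71.
Cheapest feasible corner: $4.71.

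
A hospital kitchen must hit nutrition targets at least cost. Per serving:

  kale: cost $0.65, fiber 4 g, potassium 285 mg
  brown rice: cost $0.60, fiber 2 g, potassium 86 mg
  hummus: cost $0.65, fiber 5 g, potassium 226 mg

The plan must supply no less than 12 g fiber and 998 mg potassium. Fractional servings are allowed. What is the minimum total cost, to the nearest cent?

Check every corner: each single food scaled to meet both minima, and each pair solved so both constraints bind.
kale only: max(12/4, 998/285) = 3.502 servings → $2.28.
brown rice only: max(12/2, 998/86) = 11.6 servings → $6.96.
hummus only: max(12/5, 998/226) = 4.416 servings → $2.87.
kale + brown rice with both targets exact would need a negative amount; discard.
kale + hummus with both targets exact would need a negative amount; discard.
brown rice + hummus with both targets exact would need a negative amount; discard.
So the least-cost plan costs $2.28.

$2.28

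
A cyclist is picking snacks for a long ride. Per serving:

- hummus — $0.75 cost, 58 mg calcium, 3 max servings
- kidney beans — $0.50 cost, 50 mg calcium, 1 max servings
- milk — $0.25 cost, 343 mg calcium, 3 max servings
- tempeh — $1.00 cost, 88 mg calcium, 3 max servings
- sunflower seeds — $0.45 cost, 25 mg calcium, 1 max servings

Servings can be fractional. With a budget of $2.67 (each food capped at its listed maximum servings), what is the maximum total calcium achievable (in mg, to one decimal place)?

Calcium per dollar: milk 1372, kidney beans 100, tempeh 88, hummus 77.33, sunflower seeds 55.56.
Take 3 servings of milk: spends $0.75, +1029.0 mg calcium (running total 1029.0 mg).
Take 1 serving of kidney beans: spends $0.50, +50.0 mg calcium (running total 1079.0 mg).
Take 1.42 servings of tempeh: spends $1.42, +125.0 mg calcium (running total 1204.0 mg).
Greedy by best ratio exhausts the cost allowance optimally: 1204.0 mg.

1204.0 mg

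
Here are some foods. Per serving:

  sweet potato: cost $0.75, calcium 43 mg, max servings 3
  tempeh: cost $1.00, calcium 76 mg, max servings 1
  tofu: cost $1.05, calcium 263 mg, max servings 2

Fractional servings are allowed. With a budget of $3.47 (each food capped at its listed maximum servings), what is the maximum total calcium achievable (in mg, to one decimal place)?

623.2 mg

Calcium per dollar: tofu 250.5, tempeh 76, sweet potato 57.33.
Take 2 servings of tofu: spends $2.10, +526.0 mg calcium (running total 526.0 mg).
Take 1 serving of tempeh: spends $1.00, +76.0 mg calcium (running total 602.0 mg).
Take 0.4933 servings of sweet potato: spends $0.37, +21.2 mg calcium (running total 623.2 mg).
Greedy by best ratio exhausts the cost allowance optimally: 623.2 mg.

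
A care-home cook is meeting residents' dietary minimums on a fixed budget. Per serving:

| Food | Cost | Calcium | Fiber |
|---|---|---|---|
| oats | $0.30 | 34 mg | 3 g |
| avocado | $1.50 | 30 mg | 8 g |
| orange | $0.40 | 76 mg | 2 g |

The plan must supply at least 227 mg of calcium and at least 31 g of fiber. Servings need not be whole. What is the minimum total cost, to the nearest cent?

$3.10

Two binding constraints pin down two serving amounts, so the optimal mix uses at most two foods. The candidates are each food alone (scaled to the tighter of calcium/fiber) and each pair with both constraints tight.
oats only: max(227/34, 31/3) = 10.33 servings → $3.10.
avocado only: max(227/30, 31/8) = 7.567 servings → $11.35.
orange only: max(227/76, 31/2) = 15.5 servings → $6.20.
oats + avocado with both tight: 4.868 servings and 2.049 servings → $4.53.
oats + orange: intersection lies outside the first quadrant.
avocado + orange with both tight: 3.471 servings and 1.617 servings → $5.85.
The minimum over all feasible corners is $3.10.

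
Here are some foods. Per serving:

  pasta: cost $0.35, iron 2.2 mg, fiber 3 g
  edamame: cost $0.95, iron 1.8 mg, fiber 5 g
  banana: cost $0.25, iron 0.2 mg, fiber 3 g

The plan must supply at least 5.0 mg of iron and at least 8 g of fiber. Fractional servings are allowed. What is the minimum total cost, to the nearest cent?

The cheapest plan sits at a corner of the feasible region — with two constraints it uses at most two foods.
pasta only: max(5.0/2.2, 8/3) = 2.667 servings → $0.93.
edamame only: max(5.0/1.8, 8/5) = 2.778 servings → $2.64.
banana only: max(5.0/0.2, 8/3) = 25 servings → $6.25.
pasta + edamame with both tight: 1.893 servings and 0.4643 servings → $1.10.
pasta + banana with both tight: 2.233 servings and 0.4333 servings → $0.89.
edamame + banana: the both-tight solution has a negative serving — not a feasible corner.
Cheapest feasible corner: $0.89.

$0.89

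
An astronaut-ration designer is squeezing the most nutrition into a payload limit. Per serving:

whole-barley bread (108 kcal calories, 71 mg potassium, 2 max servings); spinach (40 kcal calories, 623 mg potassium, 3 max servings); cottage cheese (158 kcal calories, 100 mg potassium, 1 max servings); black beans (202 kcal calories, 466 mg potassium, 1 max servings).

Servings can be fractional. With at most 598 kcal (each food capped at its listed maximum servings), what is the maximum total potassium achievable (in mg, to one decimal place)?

2515.0 mg

Potassium per kcal: spinach 15.57, black beans 2.307, whole-barley bread 0.6574, cottage cheese 0.6329.
Take 3 servings of spinach: uses 120 kcal, +1869.0 mg potassium (running total 1869.0 mg).
Take 1 serving of black beans: uses 202 kcal, +466.0 mg potassium (running total 2335.0 mg).
Take 2 servings of whole-barley bread: uses 216 kcal, +142.0 mg potassium (running total 2477.0 mg).
Take 0.3797 servings of cottage cheese: uses 60 kcal, +38.0 mg potassium (running total 2515.0 mg).
Filling greedily by potassium-per-kcal is optimal for one linear limit, giving 2515.0 mg.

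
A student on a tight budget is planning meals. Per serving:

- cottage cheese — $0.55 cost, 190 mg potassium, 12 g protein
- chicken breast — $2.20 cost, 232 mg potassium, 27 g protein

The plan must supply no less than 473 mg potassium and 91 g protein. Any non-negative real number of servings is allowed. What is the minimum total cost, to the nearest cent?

$4.17

With two linear requirements the optimum uses one or two foods; enumerate the corners.
cottage cheese only: max(473/190, 91/12) = 7.583 servings → $4.17.
chicken breast only: max(473/232, 91/27) = 3.37 servings → $7.41.
cottage cheese + chicken breast with both targets exact would need a negative amount; discard.
The minimum over all feasible corners is $4.17.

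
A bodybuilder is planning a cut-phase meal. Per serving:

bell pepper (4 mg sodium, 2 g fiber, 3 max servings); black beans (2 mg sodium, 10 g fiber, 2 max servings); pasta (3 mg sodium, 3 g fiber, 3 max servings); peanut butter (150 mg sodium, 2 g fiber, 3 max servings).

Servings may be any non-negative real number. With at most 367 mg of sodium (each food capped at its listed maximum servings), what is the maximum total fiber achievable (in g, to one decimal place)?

39.6 g

Fiber per mg sodium: black beans 5, pasta 1, bell pepper 0.5, peanut butter 0.01333.
Take 2 servings of black beans: uses 4 mg sodium, +20.0 g fiber (running total 20.0 g).
Take 3 servings of pasta: uses 9 mg sodium, +9.0 g fiber (running total 29.0 g).
Take 3 servings of bell pepper: uses 12 mg sodium, +6.0 g fiber (running total 35.0 g).
Take 2.28 servings of peanut butter: uses 342 mg sodium, +4.6 g fiber (running total 39.6 g).
Greedy by best ratio exhausts the sodium allowance optimally: 39.6 g.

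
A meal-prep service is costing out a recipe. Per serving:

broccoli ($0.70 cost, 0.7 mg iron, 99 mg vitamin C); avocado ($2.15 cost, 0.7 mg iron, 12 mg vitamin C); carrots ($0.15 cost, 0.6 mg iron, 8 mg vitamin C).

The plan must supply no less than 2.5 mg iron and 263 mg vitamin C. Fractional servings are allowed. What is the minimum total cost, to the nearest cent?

$1.97

For a min-cost LP with two ≥-constraints, a basic feasible solution has at most two positive variables.
broccoli only: max(2.5/0.7, 263/99) = 3.571 servings → $2.50.
avocado only: max(2.5/0.7, 263/12) = 21.92 servings → $47.12.
carrots only: max(2.5/0.6, 263/8) = 32.88 servings → $4.93.
broccoli + avocado with both tight: 2.53 servings and 1.041 servings → $4.01.
broccoli + carrots with both tight: 2.561 servings and 1.178 servings → $1.97.
avocado + carrots: intersection lies outside the first quadrant.
Cheapest feasible corner: $1.97.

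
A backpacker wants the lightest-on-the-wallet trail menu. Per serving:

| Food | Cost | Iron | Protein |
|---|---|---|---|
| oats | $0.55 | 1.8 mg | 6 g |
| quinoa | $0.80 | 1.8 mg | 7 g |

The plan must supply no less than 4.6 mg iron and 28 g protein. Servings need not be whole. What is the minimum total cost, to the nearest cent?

$2.57

At the optimum either one food covers both requirements or two foods hit both targets exactly; no other combination can be cheaper.
oats only: max(4.6/1.8, 28/6) = 4.667 servings → $2.57.
quinoa only: max(4.6/1.8, 28/7) = 4 servings → $3.20.
oats + quinoa: intersection lies outside the first quadrant.
The minimum over all feasible corners is $2.57.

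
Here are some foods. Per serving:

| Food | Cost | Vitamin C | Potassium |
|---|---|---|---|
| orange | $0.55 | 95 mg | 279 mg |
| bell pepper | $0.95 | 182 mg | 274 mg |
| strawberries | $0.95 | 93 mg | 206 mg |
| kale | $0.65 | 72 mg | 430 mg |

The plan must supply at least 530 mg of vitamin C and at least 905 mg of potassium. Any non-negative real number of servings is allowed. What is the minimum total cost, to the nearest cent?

$2.81

orange only: max(530/95, 905/279) = 5.579 servings → $3.07.
bell pepper only: max(530/182, 905/274) = 3.303 servings → $3.14.
strawberries only: max(530/93, 905/206) = 5.699 servings → $5.41.
kale only: max(530/72, 905/430) = 7.361 servings → $4.78.
orange + bell pepper with both tight: 0.7875 servings and 2.501 servings → $2.81.
orange + strawberries: intersection lies outside the first quadrant.
orange + kale: the both-tight solution has a negative serving — not a feasible corner.
bell pepper + strawberries with both tight: 2.083 servings and 1.623 servings → $3.52.
bell pepper + kale with both tight: 2.78 servings and 0.333 servings → $2.86.
strawberries + kale with both targets exact would need a negative amount; discard.
So the least-cost plan costs $2.81.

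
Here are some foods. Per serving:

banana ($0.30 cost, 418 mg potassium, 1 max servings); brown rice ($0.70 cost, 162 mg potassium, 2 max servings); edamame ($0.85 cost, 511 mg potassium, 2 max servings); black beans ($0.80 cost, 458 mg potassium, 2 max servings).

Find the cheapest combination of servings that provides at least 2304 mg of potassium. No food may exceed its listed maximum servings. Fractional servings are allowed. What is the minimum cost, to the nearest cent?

$3.51

Cost per mg of potassium: banana $0.0007, edamame $0.0017, black beans $0.0017, brown rice $0.0043.
Take 1 serving of banana: +418.0 mg potassium for $0.30 (total $0.30, still need 1886.0 mg).
Take 2 servings of edamame: +1022.0 mg potassium for $1.70 (total $2.00, still need 864.0 mg).
Take 1.886 servings of black beans: +864.0 mg potassium for $1.51 (total $3.51, still need 0.0 mg).
Greedy by cheapest-per-mg is optimal for a single linear constraint, so the minimum cost is $3.51.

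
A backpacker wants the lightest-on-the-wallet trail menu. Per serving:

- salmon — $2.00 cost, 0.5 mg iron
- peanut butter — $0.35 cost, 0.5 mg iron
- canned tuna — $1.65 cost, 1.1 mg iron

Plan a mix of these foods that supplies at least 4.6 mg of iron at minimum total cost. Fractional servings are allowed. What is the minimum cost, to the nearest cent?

Cost per mg of iron: peanut butter $0.7000, canned tuna $1.5000, salmon $4.0000.
With no serving limits, use only peanut butter: 4.6 mg / 0.5 mg = 9.2 servings × $0.35 = $3.22.

$3.22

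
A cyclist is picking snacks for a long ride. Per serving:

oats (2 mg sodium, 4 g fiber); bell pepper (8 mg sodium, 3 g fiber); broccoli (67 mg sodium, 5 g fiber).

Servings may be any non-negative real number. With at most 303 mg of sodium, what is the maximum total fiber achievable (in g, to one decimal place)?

Fiber per mg sodium: oats 2, bell pepper 0.375, broccoli 0.07463.
With no serving limits, spend the whole sodium allowance on oats: 303 mg / 2 mg × 4 g = 606.0 g.

606.0 g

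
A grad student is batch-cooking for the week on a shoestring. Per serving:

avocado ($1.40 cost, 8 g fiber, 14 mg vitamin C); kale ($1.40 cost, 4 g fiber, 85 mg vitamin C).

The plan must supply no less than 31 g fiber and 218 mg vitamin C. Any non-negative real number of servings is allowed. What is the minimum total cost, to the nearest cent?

avocado only: max(31/8, 218/14) = 15.57 servings → $21.80.
kale only: max(31/4, 218/85) = 7.75 servings → $10.85.
avocado + kale with both tight: 2.825 servings and 2.099 servings → $6.89.
Cheapest feasible corner: $6.89.

$6.89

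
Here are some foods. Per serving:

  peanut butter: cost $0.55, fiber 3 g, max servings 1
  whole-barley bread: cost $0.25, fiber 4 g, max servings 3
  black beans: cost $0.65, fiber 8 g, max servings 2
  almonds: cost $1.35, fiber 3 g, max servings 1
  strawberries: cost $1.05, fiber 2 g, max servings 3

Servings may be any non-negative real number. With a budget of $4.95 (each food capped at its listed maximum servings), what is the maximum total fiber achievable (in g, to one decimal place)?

Fiber per dollar: whole-barley bread 16, black beans 12.31, peanut butter 5.455, almonds 2.222, strawberries 1.905.
Take 3 servings of whole-barley bread: spends $0.75, +12.0 g fiber (running total 12.0 g).
Take 2 servings of black beans: spends $1.30, +16.0 g fiber (running total 28.0 g).
Take 1 serving of peanut butter: spends $0.55, +3.0 g fiber (running total 31.0 g).
Take 1 serving of almonds: spends $1.35, +3.0 g fiber (running total 34.0 g).
Take 0.9524 servings of strawberries: spends $1.00, +1.9 g fiber (running total 35.9 g).
Greedy by best ratio exhausts the cost allowance optimally: 35.9 g.

35.9 g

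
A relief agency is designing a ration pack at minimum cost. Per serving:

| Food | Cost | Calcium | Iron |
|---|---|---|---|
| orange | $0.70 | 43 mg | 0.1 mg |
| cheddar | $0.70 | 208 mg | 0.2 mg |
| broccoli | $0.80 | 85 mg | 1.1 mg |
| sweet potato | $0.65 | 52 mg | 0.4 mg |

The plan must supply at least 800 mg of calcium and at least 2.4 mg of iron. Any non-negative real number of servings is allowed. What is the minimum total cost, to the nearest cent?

$3.52

Check every corner: each single food scaled to meet both minima, and each pair solved so both constraints bind.
orange only: max(800/43, 2.4/0.1) = 24 servings → $16.80.
cheddar only: max(800/208, 2.4/0.2) = 12 servings → $8.40.
broccoli only: max(800/85, 2.4/1.1) = 9.412 servings → $7.53.
sweet potato only: max(800/52, 2.4/0.4) = 15.38 servings → $10.00.
orange + cheddar with both targets exact would need a negative amount; discard.
orange + broccoli with both tight: 17.42 servings and 0.5979 servings → $12.67.
orange + sweet potato with both tight: 16.27 servings and 1.933 servings → $12.64.
cheddar + broccoli with both tight: 3.192 servings and 1.602 servings → $3.52.
cheddar + sweet potato with both tight: 2.681 servings and 4.659 servings → $4.91.
broccoli + sweet potato: the both-tight solution has a negative serving — not a feasible corner.
So the least-cost plan costs $3.52.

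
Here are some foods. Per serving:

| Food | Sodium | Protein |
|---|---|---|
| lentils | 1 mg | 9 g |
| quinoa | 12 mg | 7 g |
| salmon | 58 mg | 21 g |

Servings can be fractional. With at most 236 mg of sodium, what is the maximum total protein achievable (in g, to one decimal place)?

Protein per mg sodium: lentils 9, quinoa 0.5833, salmon 0.3621.
With no serving limits, spend the whole sodium allowance on lentils: 236 mg / 1 mg × 9 g = 2124.0 g.

2124.0 g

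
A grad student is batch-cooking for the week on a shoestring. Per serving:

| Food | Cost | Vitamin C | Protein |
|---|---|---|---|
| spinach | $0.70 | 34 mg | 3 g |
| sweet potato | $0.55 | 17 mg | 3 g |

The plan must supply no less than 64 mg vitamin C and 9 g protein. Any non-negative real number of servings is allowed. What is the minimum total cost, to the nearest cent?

A basic optimal solution has at most two foods positive. Try each food alone and each pair with both targets met exactly.
spinach only: max(64/34, 9/3) = 3 servings → $2.10.
sweet potato only: max(64/17, 9/3) = 3.765 servings → $2.07.
spinach + sweet potato with both tight: 0.7647 servings and 2.235 servings → $1.76.
So the least-cost plan costs $1.76.

$1.76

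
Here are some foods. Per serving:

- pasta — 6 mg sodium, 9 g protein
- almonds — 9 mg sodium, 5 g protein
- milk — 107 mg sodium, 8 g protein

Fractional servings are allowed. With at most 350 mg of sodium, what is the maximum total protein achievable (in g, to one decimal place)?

Protein per mg sodium: pasta 1.5, almonds 0.5556, milk 0.07477.
With no serving limits, spend the whole sodium allowance on pasta: 350 mg / 6 mg × 9 g = 525.0 g.

525.0 g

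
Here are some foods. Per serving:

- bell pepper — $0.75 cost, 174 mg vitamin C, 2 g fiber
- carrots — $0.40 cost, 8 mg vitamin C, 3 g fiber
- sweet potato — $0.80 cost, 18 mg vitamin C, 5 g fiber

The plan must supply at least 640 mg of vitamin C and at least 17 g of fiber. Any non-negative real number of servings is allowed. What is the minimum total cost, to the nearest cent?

$3.97

bell pepper only: max(640/174, 17/2) = 8.5 servings → $6.38.
carrots only: max(640/8, 17/3) = 80 servings → $32.00.
sweet potato only: max(640/18, 17/5) = 35.56 servings → $28.44.
bell pepper + carrots with both tight: 3.526 servings and 3.316 servings → $3.97.
bell pepper + sweet potato with both tight: 3.47 servings and 2.012 servings → $4.21.
carrots + sweet potato: the both-tight solution has a negative serving — not a feasible corner.
The minimum over all feasible corners is $3.97.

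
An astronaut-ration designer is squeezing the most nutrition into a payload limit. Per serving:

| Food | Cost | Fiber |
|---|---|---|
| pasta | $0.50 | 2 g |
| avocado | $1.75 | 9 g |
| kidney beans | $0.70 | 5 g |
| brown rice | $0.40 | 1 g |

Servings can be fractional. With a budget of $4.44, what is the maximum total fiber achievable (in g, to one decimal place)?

31.7 g

Fiber per dollar: kidney beans 7.143, avocado 5.143, pasta 4, brown rice 2.5.
With no serving limits, spend the whole cost allowance on kidney beans: $4.44 / $0.70 × 5 g = 31.7 g.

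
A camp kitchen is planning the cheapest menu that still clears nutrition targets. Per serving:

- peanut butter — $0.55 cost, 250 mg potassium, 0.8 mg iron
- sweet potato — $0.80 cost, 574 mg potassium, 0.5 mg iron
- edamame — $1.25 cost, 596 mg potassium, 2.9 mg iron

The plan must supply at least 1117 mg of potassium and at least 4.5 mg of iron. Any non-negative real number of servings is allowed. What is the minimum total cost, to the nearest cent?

$2.18

For a min-cost LP with two ≥-constraints, a basic feasible solution has at most two positive variables.
peanut butter only: max(1117/250, 4.5/0.8) = 5.625 servings → $3.09.
sweet potato only: max(1117/574, 4.5/0.5) = 9 servings → $7.20.
edamame only: max(1117/596, 4.5/2.9) = 1.874 servings → $2.34.
peanut butter + sweet potato: intersection lies outside the first quadrant.
peanut butter + edamame with both tight: 2.245 servings and 0.9323 servings → $2.40.
sweet potato + edamame with both tight: 0.4078 servings and 1.481 servings → $2.18.
Cheapest feasible corner: $2.18.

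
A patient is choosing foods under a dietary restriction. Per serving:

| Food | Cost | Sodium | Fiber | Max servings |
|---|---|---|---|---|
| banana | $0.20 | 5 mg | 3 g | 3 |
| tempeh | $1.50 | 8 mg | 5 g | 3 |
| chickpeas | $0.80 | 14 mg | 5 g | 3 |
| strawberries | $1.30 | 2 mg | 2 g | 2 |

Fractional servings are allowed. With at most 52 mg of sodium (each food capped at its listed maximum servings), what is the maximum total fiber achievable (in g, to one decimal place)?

Fiber per mg sodium: strawberries 1, tempeh 0.625, banana 0.6, chickpeas 0.3571.
Take 2 servings of strawberries: uses 4 mg sodium, +4.0 g fiber (running total 4.0 g).
Take 3 servings of tempeh: uses 24 mg sodium, +15.0 g fiber (running total 19.0 g).
Take 3 servings of banana: uses 15 mg sodium, +9.0 g fiber (running total 28.0 g).
Take 0.6429 servings of chickpeas: uses 9 mg sodium, +3.2 g fiber (running total 31.2 g).
Filling greedily by fiber-per-mg sodium is optimal for one linear limit, giving 31.2 g.

31.2 g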